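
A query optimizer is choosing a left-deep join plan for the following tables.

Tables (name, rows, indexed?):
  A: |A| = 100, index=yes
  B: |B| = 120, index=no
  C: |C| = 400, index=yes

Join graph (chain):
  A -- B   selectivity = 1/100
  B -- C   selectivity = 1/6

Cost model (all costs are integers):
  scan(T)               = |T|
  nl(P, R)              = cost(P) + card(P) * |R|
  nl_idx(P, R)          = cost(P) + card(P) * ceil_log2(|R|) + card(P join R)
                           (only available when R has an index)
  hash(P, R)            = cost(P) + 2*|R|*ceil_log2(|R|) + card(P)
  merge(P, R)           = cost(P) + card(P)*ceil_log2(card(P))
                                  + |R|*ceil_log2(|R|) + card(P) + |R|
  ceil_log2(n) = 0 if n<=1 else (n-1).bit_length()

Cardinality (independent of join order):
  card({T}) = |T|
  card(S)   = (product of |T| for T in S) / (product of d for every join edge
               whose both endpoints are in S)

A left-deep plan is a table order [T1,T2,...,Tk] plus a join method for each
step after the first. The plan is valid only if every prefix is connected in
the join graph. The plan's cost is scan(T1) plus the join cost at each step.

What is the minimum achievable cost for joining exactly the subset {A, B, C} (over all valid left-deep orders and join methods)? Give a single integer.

6040

Selinger DP over subsets of {A,B,C}:
  {A}: scan cost=100, card=100
  {B}: scan cost=120, card=120
  {C}: scan cost=400, card=400
  {AB}: card=120; try (A,nl_idx)→1080, (A,hash)→1640, (B,merge)→1860, (B,hash)→1880, (A,merge)→1880, (B,nl)→12100 …(+1); best=1080 via (A,nl_idx)
  {BC}: card=8000; try (B,hash)→2480, (C,merge)→5080, (B,merge)→5360, (C,hash)→7440, (C,nl_idx)→9200, (C,nl)→48120 …(+1); best=2480 via (B,hash)
  {ABC}: card=8000; try (C,merge)→6040, (C,hash)→8400, (C,nl_idx)→10160, (A,hash)→11880, (C,nl)→49080, (A,nl_idx)→66480 …(+2); best=6040 via (C,merge)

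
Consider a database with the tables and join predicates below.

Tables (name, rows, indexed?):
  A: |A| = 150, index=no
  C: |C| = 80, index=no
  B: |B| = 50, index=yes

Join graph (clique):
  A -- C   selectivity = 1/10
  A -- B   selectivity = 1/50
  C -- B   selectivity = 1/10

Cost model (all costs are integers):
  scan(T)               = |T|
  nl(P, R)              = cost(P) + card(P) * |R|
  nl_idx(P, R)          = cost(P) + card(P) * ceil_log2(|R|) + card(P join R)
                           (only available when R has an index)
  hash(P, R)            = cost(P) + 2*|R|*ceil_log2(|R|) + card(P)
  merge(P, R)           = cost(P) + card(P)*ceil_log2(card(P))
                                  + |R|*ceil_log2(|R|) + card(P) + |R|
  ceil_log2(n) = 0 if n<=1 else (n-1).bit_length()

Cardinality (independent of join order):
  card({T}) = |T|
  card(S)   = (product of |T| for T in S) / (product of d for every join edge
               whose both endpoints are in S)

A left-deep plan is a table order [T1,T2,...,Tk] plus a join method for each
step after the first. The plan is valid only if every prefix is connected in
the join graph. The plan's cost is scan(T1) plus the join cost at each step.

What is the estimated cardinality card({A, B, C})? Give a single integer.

Tables in S: A(150), B(50), C(80)
Edges inside S: A-C(d=10), A-B(d=50), C-B(d=10)
numerator = 150 * 50 * 80 = 600000
denominator = 10 * 50 * 10 = 5000
card(S) = 600000 / 5000 = 120

120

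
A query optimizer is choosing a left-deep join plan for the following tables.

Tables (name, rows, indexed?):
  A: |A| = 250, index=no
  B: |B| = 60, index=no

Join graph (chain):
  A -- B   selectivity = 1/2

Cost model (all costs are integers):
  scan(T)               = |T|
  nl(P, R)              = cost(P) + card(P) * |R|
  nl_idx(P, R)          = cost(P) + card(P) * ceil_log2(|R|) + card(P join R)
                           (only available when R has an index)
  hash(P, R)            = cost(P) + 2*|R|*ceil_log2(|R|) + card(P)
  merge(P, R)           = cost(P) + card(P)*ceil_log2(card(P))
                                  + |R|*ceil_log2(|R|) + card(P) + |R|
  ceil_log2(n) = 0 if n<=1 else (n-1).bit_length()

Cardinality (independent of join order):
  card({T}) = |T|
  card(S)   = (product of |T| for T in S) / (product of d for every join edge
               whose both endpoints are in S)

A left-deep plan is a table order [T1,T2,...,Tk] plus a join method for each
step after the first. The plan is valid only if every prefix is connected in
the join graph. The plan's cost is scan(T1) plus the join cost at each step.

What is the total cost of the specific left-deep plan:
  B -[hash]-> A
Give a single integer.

step 1: scan B: cost=60, card=60
step 2: join A via hash
    card(P join A) = 60*250/(2) = 7500
    cost = 60 + 2*250*8 + 60 = 4120

4120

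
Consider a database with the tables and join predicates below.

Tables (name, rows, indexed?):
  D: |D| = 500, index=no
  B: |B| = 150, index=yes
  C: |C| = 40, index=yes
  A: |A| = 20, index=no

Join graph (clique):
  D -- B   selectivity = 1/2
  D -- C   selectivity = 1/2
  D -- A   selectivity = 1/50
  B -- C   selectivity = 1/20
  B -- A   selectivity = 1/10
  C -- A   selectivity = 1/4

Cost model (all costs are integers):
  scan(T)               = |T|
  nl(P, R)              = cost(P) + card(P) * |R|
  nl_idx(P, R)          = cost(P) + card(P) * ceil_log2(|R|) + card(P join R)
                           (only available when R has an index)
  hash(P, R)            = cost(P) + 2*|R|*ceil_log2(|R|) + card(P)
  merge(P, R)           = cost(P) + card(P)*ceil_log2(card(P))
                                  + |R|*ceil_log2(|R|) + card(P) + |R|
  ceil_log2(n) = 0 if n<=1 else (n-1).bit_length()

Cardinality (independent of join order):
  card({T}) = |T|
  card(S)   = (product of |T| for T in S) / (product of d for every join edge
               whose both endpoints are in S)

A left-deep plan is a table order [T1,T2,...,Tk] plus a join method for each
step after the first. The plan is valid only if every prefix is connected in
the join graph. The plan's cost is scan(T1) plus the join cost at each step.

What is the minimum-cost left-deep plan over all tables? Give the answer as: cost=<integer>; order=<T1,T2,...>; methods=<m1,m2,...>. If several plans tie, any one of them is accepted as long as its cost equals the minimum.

cost=5280; order=D,A,C,B; methods=hash,hash,hash

Selinger DP (subsets sized 1..n):
  {D}: scan cost=500, card=500
  {B}: scan cost=150, card=150
  {C}: scan cost=40, card=40
  {A}: scan cost=20, card=20
  {BD}: card=37500; try (B,hash)→3400, (D,merge)→6500, (B,merge)→6850, (D,hash)→9300, (B,nl_idx)→42000, (D,nl)→75150 …(+1); best=3400 via (B,hash)
  {CD}: card=10000; try (C,hash)→1480, (D,merge)→5320, (C,merge)→5780, (D,hash)→9080, (C,nl_idx)→13500, (D,nl)→20040 …(+1); best=1480 via (C,hash)
  {AD}: card=200; try (A,hash)→1200, (D,merge)→5140, (A,merge)→5620, (D,hash)→9040, (D,nl)→10020, (A,nl)→10500; best=1200 via (A,hash)
  {BC}: card=300; try (B,nl_idx)→660, (C,hash)→780, (C,nl_idx)→1350, (B,merge)→1670, (C,merge)→1780, (B,hash)→2480 …(+2); best=660 via (B,nl_idx)
  {AB}: card=300; try (B,nl_idx)→480, (A,hash)→500, (B,merge)→1490, (A,merge)→1620, (B,hash)→2440, (B,nl)→3020 …(+1); best=480 via (B,nl_idx)
  {AC}: card=200; try (A,hash)→280, (C,nl_idx)→340, (C,merge)→420, (A,merge)→440, (C,hash)→520, (C,nl)→820 …(+1); best=280 via (A,hash)
  {BCD}: card=37500; try (D,merge)→8660, (D,hash)→9960, (B,hash)→13880, (C,hash)→41380, (B,nl_idx)→118980, (D,nl)→150660 …(+5); best=8660 via (D,merge)
  {ABD}: card=1500; try (B,hash)→3800, (B,nl_idx)→4300, (B,merge)→4350, (D,merge)→8480, (D,hash)→9780, (B,nl)→31200 …(+4); best=3800 via (B,hash)
  {ACD}: card=1000; try (C,hash)→1880, (C,merge)→3280, (C,nl_idx)→3400, (D,merge)→7080, (C,nl)→9200, (D,hash)→9480 …(+4); best=1880 via (C,hash)
  {ABC}: card=150; try (A,hash)→1160, (C,hash)→1260, (B,nl_idx)→2030, (C,nl_idx)→2430, (B,hash)→2880, (B,merge)→3430 …(+5); best=1160 via (A,hash)
  {ABCD}: card=375; try (B,hash)→5280, (C,hash)→5780, (D,merge)→7510, (B,nl_idx)→10255, (D,hash)→10310, (C,nl_idx)→13175 …(+8); best=5280 via (B,hash)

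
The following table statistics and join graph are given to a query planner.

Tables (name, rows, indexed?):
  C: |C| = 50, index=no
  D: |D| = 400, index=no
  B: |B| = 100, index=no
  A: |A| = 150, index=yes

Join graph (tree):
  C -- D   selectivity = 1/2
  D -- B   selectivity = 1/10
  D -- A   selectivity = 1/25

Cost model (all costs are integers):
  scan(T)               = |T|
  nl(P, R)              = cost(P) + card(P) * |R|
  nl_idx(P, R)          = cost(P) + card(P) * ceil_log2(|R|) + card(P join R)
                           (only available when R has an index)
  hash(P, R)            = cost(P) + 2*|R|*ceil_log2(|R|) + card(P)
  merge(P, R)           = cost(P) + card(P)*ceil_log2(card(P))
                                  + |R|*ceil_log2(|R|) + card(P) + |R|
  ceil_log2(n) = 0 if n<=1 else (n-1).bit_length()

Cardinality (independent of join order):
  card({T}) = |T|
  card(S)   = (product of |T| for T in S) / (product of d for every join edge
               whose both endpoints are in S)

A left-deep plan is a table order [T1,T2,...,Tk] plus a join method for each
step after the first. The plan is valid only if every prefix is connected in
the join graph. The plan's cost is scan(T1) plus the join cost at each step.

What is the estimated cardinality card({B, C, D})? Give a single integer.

Tables in S: B(100), C(50), D(400)
Edges inside S: C-D(d=2), D-B(d=10)
numerator = 100 * 50 * 400 = 2000000
denominator = 2 * 10 = 20
card(S) = 2000000 / 20 = 100000

100000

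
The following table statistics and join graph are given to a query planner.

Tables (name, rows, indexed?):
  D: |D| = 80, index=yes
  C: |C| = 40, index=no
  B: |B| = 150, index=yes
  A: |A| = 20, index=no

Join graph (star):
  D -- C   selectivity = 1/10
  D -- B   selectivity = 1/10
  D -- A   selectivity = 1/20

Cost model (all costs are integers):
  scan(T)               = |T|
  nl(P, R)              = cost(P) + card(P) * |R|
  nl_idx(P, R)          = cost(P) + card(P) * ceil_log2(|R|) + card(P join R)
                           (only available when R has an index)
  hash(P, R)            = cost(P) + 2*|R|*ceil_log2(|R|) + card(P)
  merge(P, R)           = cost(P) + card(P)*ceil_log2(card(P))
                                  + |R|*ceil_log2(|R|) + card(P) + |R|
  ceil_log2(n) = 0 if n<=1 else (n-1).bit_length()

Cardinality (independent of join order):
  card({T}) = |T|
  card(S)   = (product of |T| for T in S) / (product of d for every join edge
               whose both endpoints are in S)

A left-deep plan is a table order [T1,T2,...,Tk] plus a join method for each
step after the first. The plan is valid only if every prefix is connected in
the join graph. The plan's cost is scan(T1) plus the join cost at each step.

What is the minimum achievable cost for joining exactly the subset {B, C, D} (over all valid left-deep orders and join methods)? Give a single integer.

Selinger DP over subsets of {B,C,D}:
  {D}: scan cost=80, card=80
  {C}: scan cost=40, card=40
  {B}: scan cost=150, card=150
  {CD}: card=320; try (D,nl_idx)→640, (C,hash)→640, (D,merge)→960, (C,merge)→1000, (D,hash)→1200, (D,nl)→3240 …(+1); best=640 via (D,nl_idx)
  {BD}: card=1200; try (D,hash)→1420, (B,nl_idx)→1920, (B,merge)→2070, (D,merge)→2140, (D,nl_idx)→2400, (B,hash)→2560 …(+2); best=1420 via (D,hash)
  {BCD}: card=4800; try (C,hash)→3100, (B,hash)→3360, (B,merge)→5190, (B,nl_idx)→8000, (C,merge)→16100, (B,nl)→48640 …(+1); best=3100 via (C,hash)

3100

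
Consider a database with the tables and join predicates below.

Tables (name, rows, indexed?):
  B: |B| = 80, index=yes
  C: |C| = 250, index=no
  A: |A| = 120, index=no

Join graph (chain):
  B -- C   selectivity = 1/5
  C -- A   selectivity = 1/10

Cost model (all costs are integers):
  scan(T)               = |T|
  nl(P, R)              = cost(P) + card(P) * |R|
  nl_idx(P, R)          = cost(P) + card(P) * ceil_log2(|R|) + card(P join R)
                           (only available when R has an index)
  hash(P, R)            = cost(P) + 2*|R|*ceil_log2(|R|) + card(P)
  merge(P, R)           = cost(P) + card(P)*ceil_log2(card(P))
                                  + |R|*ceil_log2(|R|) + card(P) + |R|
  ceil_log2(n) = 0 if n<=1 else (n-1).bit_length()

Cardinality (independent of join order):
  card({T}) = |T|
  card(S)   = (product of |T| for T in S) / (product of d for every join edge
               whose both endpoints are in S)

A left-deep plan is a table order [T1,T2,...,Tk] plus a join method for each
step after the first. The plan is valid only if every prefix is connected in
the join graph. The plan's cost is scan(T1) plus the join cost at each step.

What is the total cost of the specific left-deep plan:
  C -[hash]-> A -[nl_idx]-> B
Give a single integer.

step 1: scan C: cost=250, card=250
step 2: join A via hash
    card(P join A) = 250*120/(10) = 3000
    cost = 250 + 2*120*7 + 250 = 2180
step 3: join B via nl_idx
    card(P join B) = 3000*80/(5) = 48000
    cost = 2180 + 3000*7 + 48000 = 71180

71180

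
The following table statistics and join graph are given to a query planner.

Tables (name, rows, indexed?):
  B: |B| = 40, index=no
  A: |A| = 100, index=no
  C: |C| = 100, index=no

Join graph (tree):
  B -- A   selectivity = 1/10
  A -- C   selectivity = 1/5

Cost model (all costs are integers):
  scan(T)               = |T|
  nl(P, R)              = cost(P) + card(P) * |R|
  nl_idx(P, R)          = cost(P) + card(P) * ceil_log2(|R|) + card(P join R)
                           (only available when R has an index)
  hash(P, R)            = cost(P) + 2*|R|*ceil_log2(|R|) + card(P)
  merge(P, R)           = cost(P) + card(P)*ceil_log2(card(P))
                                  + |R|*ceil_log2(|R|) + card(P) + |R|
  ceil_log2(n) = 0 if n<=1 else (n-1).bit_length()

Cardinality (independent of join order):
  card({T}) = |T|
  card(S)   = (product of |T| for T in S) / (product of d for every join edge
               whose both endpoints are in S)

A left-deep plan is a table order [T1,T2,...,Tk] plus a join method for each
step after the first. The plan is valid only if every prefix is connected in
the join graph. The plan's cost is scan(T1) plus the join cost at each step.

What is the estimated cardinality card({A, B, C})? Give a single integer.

Tables in S: A(100), B(40), C(100)
Edges inside S: B-A(d=10), A-C(d=5)
numerator = 100 * 40 * 100 = 400000
denominator = 10 * 5 = 50
card(S) = 400000 / 50 = 8000

8000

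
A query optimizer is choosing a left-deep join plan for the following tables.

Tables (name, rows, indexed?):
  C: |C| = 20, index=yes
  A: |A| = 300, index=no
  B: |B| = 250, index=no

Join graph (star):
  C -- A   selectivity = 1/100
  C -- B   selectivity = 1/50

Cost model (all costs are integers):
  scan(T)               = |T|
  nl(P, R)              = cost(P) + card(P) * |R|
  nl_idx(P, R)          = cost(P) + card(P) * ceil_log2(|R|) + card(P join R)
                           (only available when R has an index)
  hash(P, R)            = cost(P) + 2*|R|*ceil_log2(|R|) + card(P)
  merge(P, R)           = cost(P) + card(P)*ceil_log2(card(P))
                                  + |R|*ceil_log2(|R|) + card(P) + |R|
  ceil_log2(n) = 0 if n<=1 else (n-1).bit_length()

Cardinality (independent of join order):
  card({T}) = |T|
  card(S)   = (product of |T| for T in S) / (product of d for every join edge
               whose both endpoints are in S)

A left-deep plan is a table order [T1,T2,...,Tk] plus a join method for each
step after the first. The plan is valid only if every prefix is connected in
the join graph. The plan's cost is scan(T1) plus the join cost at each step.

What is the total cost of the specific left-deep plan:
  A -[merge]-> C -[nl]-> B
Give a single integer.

step 1: scan A: cost=300, card=300
step 2: join C via merge
    card(P join C) = 300*20/(100) = 60
    cost = 300 + 300*9 + 20*5 + 300 + 20 = 3420
step 3: join B via nl
    card(P join B) = 60*250/(50) = 300
    cost = 3420 + 60*250 = 18420

18420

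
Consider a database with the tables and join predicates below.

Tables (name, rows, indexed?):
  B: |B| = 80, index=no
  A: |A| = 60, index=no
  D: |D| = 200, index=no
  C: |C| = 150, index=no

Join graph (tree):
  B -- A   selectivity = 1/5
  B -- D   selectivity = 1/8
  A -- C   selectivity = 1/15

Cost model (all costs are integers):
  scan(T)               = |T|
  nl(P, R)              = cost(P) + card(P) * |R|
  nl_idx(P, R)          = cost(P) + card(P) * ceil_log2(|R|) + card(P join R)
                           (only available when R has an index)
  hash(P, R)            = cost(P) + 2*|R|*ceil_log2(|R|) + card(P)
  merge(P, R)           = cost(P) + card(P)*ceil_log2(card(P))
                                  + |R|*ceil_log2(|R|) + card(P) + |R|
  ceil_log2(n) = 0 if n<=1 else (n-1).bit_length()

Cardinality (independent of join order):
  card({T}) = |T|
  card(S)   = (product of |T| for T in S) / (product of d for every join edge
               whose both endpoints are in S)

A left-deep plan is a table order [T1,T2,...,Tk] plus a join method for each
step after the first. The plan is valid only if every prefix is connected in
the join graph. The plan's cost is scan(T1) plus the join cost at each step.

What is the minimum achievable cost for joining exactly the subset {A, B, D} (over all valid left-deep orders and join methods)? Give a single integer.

Selinger DP over subsets of {A,B,D}:
  {B}: scan cost=80, card=80
  {A}: scan cost=60, card=60
  {D}: scan cost=200, card=200
  {AB}: card=960; try (A,hash)→880, (B,merge)→1120, (A,merge)→1140, (B,hash)→1240, (B,nl)→4860, (A,nl)→4880; best=880 via (A,hash)
  {BD}: card=2000; try (B,hash)→1520, (D,merge)→2520, (B,merge)→2640, (D,hash)→3360, (D,nl)→16080, (B,nl)→16200; best=1520 via (B,hash)
  {ABD}: card=24000; try (A,hash)→4240, (D,hash)→5040, (D,merge)→13240, (A,merge)→25940, (A,nl)→121520, (D,nl)→192880; best=4240 via (A,hash)

4240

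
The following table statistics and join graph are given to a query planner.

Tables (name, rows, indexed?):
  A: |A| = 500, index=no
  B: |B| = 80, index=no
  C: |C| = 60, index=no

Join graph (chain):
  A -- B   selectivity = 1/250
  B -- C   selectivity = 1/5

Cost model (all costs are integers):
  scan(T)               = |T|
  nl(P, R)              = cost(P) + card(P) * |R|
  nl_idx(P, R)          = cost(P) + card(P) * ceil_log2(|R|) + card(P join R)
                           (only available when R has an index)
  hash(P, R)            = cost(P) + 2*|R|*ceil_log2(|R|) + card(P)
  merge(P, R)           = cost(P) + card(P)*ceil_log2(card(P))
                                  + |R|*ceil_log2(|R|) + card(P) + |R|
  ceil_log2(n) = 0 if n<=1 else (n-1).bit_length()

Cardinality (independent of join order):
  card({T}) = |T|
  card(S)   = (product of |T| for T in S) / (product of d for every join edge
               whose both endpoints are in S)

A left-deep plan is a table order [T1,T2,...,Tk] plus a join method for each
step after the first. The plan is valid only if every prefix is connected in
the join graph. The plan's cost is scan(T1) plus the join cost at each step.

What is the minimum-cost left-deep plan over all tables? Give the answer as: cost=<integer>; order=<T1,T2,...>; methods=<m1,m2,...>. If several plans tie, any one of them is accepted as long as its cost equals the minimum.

Selinger DP (subsets sized 1..n):
  {A}: scan cost=500, card=500
  {B}: scan cost=80, card=80
  {C}: scan cost=60, card=60
  {AB}: card=160; try (B,hash)→2120, (A,merge)→5720, (B,merge)→6140, (A,hash)→9160, (A,nl)→40080, (B,nl)→40500; best=2120 via (B,hash)
  {BC}: card=960; try (C,hash)→880, (B,merge)→1120, (C,merge)→1140, (B,hash)→1240, (B,nl)→4860, (C,nl)→4880; best=880 via (C,hash)
  {ABC}: card=1920; try (C,hash)→3000, (C,merge)→3980, (A,hash)→10840, (C,nl)→11720, (A,merge)→16440, (A,nl)→480880; best=3000 via (C,hash)

cost=3000; order=A,B,C; methods=hash,hash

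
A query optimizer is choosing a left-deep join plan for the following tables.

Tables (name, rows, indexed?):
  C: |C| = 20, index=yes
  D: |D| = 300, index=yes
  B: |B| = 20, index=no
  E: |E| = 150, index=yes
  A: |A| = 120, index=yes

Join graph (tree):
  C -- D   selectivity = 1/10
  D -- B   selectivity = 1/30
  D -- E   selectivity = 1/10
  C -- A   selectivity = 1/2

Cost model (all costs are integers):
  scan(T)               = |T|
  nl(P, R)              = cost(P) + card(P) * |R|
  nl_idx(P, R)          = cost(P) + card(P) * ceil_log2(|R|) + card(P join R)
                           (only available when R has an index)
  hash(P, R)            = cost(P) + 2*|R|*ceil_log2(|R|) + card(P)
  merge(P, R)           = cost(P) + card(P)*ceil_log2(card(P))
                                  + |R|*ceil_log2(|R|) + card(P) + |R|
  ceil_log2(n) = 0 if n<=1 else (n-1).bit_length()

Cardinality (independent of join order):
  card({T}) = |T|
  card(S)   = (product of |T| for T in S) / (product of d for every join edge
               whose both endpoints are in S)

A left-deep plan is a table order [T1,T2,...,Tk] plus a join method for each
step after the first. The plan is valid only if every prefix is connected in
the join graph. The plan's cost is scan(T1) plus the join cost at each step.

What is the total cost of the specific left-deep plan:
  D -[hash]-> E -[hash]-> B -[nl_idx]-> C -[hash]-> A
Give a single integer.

step 1: scan D: cost=300, card=300
step 2: join E via hash
    card(P join E) = 300*150/(10) = 4500
    cost = 300 + 2*150*8 + 300 = 3000
step 3: join B via hash
    card(P join B) = 4500*20/(30) = 3000
    cost = 3000 + 2*20*5 + 4500 = 7700
step 4: join C via nl_idx
    card(P join C) = 3000*20/(10) = 6000
    cost = 7700 + 3000*5 + 6000 = 28700
step 5: join A via hash
    card(P join A) = 6000*120/(2) = 360000
    cost = 28700 + 2*120*7 + 6000 = 36380

36380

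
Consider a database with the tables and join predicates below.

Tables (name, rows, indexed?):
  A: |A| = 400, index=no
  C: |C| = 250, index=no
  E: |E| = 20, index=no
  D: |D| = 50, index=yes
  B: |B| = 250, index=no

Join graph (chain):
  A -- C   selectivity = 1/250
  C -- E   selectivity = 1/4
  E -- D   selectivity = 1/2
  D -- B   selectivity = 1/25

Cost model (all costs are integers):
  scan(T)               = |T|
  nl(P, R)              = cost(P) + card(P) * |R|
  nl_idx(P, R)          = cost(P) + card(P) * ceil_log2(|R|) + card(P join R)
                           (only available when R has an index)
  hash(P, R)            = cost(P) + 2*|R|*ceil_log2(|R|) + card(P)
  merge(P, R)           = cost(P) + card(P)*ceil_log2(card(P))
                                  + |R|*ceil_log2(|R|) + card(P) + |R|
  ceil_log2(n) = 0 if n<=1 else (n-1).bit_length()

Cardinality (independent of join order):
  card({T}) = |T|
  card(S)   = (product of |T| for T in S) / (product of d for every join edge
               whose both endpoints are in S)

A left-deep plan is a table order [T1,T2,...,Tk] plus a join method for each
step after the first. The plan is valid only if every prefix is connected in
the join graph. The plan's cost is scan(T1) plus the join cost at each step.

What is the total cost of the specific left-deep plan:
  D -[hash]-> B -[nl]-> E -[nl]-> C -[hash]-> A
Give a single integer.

1583800

step 1: scan D: cost=50, card=50
step 2: join B via hash
    card(P join B) = 50*250/(25) = 500
    cost = 50 + 2*250*8 + 50 = 4100
step 3: join E via nl
    card(P join E) = 500*20/(2) = 5000
    cost = 4100 + 500*20 = 14100
step 4: join C via nl
    card(P join C) = 5000*250/(4) = 312500
    cost = 14100 + 5000*250 = 1264100
step 5: join A via hash
    card(P join A) = 312500*400/(250) = 500000
    cost = 1264100 + 2*400*9 + 312500 = 1583800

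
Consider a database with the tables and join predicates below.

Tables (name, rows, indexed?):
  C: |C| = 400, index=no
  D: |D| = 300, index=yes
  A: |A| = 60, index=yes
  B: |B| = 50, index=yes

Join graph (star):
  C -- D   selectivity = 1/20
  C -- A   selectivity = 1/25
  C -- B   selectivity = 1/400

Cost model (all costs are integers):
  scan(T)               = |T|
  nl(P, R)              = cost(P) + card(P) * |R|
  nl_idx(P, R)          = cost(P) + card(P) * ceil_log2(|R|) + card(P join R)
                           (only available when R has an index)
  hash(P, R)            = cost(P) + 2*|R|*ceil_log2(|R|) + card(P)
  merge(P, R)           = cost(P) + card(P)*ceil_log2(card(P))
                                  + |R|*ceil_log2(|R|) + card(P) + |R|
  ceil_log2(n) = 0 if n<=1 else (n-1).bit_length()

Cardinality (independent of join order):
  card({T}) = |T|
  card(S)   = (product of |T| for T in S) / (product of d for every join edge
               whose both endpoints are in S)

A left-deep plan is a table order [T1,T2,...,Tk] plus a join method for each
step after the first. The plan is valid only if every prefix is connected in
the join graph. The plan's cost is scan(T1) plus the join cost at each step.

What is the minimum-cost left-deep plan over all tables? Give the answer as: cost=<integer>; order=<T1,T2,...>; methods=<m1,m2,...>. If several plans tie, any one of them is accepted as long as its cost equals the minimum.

Selinger DP (subsets sized 1..n):
  {C}: scan cost=400, card=400
  {D}: scan cost=300, card=300
  {A}: scan cost=60, card=60
  {B}: scan cost=50, card=50
  {CD}: card=6000; try (D,hash)→6200, (C,merge)→7300, (D,merge)→7400, (C,hash)→7800, (D,nl_idx)→10000, (C,nl)→120300 …(+1); best=6200 via (D,hash)
  {AC}: card=960; try (A,hash)→1520, (A,nl_idx)→3760, (C,merge)→4480, (A,merge)→4820, (C,hash)→7320, (C,nl)→24060 …(+1); best=1520 via (A,hash)
  {BC}: card=50; try (B,hash)→1400, (B,nl_idx)→2850, (C,merge)→4400, (B,merge)→4750, (C,hash)→7300, (C,nl)→20050 …(+1); best=1400 via (B,hash)
  {ACD}: card=14400; try (D,hash)→7880, (A,hash)→12920, (D,merge)→15080, (D,nl_idx)→24560, (A,nl_idx)→56600, (A,merge)→90620 …(+2); best=7880 via (D,hash)
  {BCD}: card=750; try (D,nl_idx)→2600, (D,merge)→4750, (D,hash)→6850, (B,hash)→12800, (D,nl)→16400, (B,nl_idx)→42950 …(+2); best=2600 via (D,nl_idx)
  {ABC}: card=120; try (A,nl_idx)→1820, (A,hash)→2170, (A,merge)→2170, (B,hash)→3080, (A,nl)→4400, (B,nl_idx)→7400 …(+2); best=1820 via (A,nl_idx)
  {ABCD}: card=1800; try (A,hash)→4070, (D,nl_idx)→4700, (D,merge)→5780, (D,hash)→7340, (A,nl_idx)→8900, (A,merge)→11270 …(+6); best=4070 via (A,hash)

cost=4070; order=C,B,D,A; methods=hash,nl_idx,hash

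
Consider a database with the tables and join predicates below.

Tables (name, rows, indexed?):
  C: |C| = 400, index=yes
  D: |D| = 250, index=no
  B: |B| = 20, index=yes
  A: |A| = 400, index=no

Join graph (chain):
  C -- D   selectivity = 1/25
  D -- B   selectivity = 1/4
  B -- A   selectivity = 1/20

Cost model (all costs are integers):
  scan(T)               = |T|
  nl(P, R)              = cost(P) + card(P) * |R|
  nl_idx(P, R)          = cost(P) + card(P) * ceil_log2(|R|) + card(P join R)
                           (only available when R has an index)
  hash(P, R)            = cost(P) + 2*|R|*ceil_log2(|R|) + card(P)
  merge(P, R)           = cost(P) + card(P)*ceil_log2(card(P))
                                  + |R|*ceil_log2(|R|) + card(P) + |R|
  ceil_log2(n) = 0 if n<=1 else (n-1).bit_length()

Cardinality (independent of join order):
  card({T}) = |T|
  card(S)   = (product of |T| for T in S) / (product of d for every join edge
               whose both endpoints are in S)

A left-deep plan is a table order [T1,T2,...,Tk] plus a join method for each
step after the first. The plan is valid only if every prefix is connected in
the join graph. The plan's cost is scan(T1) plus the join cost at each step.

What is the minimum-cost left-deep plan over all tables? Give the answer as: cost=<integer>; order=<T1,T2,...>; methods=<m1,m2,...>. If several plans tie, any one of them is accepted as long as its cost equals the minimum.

Selinger DP (subsets sized 1..n):
  {C}: scan cost=400, card=400
  {D}: scan cost=250, card=250
  {B}: scan cost=20, card=20
  {A}: scan cost=400, card=400
  {CD}: card=4000; try (D,hash)→4800, (C,merge)→6500, (C,nl_idx)→6500, (D,merge)→6650, (C,hash)→7700, (C,nl)→100250 …(+1); best=4800 via (D,hash)
  {BD}: card=1250; try (B,hash)→700, (D,merge)→2390, (B,merge)→2620, (B,nl_idx)→2750, (D,hash)→4040, (D,nl)→5020 …(+1); best=700 via (B,hash)
  {AB}: card=400; try (B,hash)→1000, (B,nl_idx)→2800, (A,merge)→4140, (B,merge)→4520, (A,hash)→7240, (A,nl)→8020 …(+1); best=1000 via (B,hash)
  {BCD}: card=20000; try (B,hash)→9000, (C,hash)→9150, (C,merge)→19700, (C,nl_idx)→31950, (B,nl_idx)→44800, (B,merge)→56920 …(+2); best=9000 via (B,hash)
  {ABD}: card=25000; try (D,hash)→5400, (D,merge)→7250, (A,hash)→9150, (A,merge)→19700, (D,nl)→101000, (A,nl)→500700; best=5400 via (D,hash)
  {ABCD}: card=400000; try (A,hash)→36200, (C,hash)→37600, (A,merge)→333000, (C,merge)→409400, (C,nl_idx)→630400, (A,nl)→8009000 …(+1); best=36200 via (A,hash)

cost=36200; order=C,D,B,A; methods=hash,hash,hash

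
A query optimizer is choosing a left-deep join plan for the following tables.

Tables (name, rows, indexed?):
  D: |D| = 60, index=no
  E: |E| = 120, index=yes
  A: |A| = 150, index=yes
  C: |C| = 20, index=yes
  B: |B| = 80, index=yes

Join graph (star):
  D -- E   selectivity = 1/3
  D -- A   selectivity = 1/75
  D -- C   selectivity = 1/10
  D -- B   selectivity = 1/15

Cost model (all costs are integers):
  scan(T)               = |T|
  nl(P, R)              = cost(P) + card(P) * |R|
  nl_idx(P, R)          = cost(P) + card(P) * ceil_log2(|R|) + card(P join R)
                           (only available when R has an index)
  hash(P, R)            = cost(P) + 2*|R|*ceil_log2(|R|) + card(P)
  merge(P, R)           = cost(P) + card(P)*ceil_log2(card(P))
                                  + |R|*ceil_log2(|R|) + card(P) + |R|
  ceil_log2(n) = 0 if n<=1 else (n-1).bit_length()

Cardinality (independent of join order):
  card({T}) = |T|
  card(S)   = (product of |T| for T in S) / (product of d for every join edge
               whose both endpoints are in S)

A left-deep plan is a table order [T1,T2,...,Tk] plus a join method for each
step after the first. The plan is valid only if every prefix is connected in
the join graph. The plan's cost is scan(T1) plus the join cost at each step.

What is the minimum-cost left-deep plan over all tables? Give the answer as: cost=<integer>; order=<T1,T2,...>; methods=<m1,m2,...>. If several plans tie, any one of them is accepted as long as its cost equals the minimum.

cost=5300; order=D,A,C,B,E; methods=nl_idx,hash,hash,hash

Selinger DP (subsets sized 1..n):
  {D}: scan cost=60, card=60
  {E}: scan cost=120, card=120
  {A}: scan cost=150, card=150
  {C}: scan cost=20, card=20
  {B}: scan cost=80, card=80
  {DE}: card=2400; try (D,hash)→960, (E,merge)→1440, (D,merge)→1500, (E,hash)→1800, (E,nl_idx)→2880, (E,nl)→7260 …(+1); best=960 via (D,hash)
  {AD}: card=120; try (A,nl_idx)→660, (D,hash)→1020, (A,merge)→1830, (D,merge)→1920, (A,hash)→2520, (A,nl)→9060 …(+1); best=660 via (A,nl_idx)
  {CD}: card=120; try (C,hash)→320, (C,nl_idx)→480, (D,merge)→560, (C,merge)→600, (D,hash)→760, (D,nl)→1220 …(+1); best=320 via (C,hash)
  {BD}: card=320; try (B,nl_idx)→800, (D,hash)→880, (B,merge)→1120, (D,merge)→1140, (B,hash)→1240, (B,nl)→4860 …(+1); best=800 via (B,nl_idx)
  {ADE}: card=4800; try (E,hash)→2460, (E,merge)→2580, (A,hash)→5760, (E,nl_idx)→6300, (E,nl)→15060, (A,nl_idx)→24960 …(+2); best=2460 via (E,hash)
  {CDE}: card=4800; try (E,hash)→2120, (E,merge)→2240, (C,hash)→3560, (E,nl_idx)→5960, (E,nl)→14720, (C,nl_idx)→17760 …(+2); best=2120 via (E,hash)
  {BDE}: card=12800; try (E,hash)→2800, (B,hash)→4480, (E,merge)→4960, (E,nl_idx)→15840, (B,nl_idx)→30560, (B,merge)→32800 …(+2); best=2800 via (E,hash)
  {ACD}: card=240; try (C,hash)→980, (C,nl_idx)→1500, (A,nl_idx)→1520, (C,merge)→1740, (A,merge)→2630, (A,hash)→2840 …(+2); best=980 via (C,hash)
  {ABD}: card=640; try (B,hash)→1900, (B,nl_idx)→2140, (B,merge)→2260, (A,hash)→3520, (A,nl_idx)→4000, (A,merge)→5350 …(+2); best=1900 via (B,hash)
  {BCD}: card=640; try (C,hash)→1320, (B,hash)→1560, (B,nl_idx)→1800, (B,merge)→1920, (C,nl_idx)→3040, (C,merge)→4120 …(+2); best=1320 via (C,hash)
  {ACDE}: card=9600; try (E,hash)→2900, (E,merge)→4100, (C,hash)→7460, (A,hash)→9320, (E,nl_idx)→12260, (E,nl)→29780 …(+6); best=2900 via (E,hash)
  {ABDE}: card=25600; try (E,hash)→4220, (B,hash)→8380, (E,merge)→9900, (A,hash)→18000, (E,nl_idx)→31980, (B,nl_idx)→61660 …(+6); best=4220 via (E,hash)
  {BCDE}: card=25600; try (E,hash)→3640, (B,hash)→8040, (E,merge)→9320, (C,hash)→15800, (E,nl_idx)→31400, (B,nl_idx)→61320 …(+6); best=3640 via (E,hash)
  {ABCD}: card=1280; try (B,hash)→2340, (C,hash)→2740, (B,merge)→3780, (B,nl_idx)→3940, (A,hash)→4360, (C,nl_idx)→6380 …(+6); best=2340 via (B,hash)
  {ABCDE}: card=51200; try (E,hash)→5300, (B,hash)→13620, (E,merge)→18660, (C,hash)→30020, (A,hash)→31640, (E,nl_idx)→62500 …(+10); best=5300 via (E,hash)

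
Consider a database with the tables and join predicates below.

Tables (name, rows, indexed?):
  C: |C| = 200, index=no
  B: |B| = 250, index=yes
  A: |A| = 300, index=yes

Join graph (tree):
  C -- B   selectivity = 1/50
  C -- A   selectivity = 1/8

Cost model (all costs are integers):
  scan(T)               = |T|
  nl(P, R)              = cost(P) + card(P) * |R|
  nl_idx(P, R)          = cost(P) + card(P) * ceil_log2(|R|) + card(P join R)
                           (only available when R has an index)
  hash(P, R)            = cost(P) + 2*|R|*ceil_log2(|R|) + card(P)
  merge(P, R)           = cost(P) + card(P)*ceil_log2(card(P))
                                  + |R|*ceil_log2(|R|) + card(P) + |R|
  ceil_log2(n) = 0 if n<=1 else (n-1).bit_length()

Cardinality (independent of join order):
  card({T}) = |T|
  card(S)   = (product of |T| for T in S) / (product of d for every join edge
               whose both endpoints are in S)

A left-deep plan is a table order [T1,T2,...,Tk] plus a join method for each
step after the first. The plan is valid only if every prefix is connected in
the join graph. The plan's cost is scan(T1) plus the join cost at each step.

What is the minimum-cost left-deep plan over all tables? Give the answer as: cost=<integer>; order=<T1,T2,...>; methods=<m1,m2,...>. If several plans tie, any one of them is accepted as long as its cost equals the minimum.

Selinger DP (subsets sized 1..n):
  {C}: scan cost=200, card=200
  {B}: scan cost=250, card=250
  {A}: scan cost=300, card=300
  {BC}: card=1000; try (B,nl_idx)→2800, (C,hash)→3700, (B,merge)→4250, (C,merge)→4300, (B,hash)→4400, (B,nl)→50200 …(+1); best=2800 via (B,nl_idx)
  {AC}: card=7500; try (C,hash)→3800, (A,merge)→5000, (C,merge)→5100, (A,hash)→5800, (A,nl_idx)→9500, (A,nl)→60200 …(+1); best=3800 via (C,hash)
  {ABC}: card=37500; try (A,hash)→9200, (B,hash)→15300, (A,merge)→16800, (A,nl_idx)→49300, (B,nl_idx)→101300, (B,merge)→111050 …(+2); best=9200 via (A,hash)

cost=9200; order=C,B,A; methods=nl_idx,hash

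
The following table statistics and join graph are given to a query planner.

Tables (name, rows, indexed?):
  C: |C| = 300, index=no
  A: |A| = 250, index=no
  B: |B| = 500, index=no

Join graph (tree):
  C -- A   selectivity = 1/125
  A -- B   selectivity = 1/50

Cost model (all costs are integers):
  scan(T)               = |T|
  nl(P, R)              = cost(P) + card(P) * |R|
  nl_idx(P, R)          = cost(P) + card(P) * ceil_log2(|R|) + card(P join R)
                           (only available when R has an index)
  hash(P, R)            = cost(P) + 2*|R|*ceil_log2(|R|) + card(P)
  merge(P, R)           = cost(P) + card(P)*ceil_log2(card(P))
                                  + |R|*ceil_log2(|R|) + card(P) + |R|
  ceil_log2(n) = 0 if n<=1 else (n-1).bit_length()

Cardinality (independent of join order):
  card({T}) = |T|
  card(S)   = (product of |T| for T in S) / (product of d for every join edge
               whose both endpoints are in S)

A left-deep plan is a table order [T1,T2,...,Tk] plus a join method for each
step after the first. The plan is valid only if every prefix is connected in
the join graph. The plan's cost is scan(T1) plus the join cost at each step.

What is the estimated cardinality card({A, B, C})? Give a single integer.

6000

Tables in S: A(250), B(500), C(300)
Edges inside S: C-A(d=125), A-B(d=50)
numerator = 250 * 500 * 300 = 37500000
denominator = 125 * 50 = 6250
card(S) = 37500000 / 6250 = 6000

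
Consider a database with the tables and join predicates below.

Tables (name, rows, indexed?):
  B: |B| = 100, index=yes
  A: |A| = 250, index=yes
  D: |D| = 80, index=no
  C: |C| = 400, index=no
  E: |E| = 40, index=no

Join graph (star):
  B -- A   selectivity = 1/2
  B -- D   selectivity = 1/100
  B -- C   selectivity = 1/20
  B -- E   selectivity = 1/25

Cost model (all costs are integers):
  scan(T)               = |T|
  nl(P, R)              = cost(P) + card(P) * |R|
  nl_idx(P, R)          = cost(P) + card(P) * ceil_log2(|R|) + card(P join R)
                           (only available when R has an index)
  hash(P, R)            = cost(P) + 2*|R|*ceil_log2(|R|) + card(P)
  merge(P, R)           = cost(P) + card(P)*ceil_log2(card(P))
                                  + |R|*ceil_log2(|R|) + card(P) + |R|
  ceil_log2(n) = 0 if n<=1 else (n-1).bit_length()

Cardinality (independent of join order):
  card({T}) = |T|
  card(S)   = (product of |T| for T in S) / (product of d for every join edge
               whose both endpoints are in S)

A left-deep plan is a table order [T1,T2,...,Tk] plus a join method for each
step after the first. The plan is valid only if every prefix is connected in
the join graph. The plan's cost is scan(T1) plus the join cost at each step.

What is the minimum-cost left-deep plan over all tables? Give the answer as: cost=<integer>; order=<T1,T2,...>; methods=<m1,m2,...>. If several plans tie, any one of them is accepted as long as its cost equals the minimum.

cost=12864; order=D,B,E,C,A; methods=nl_idx,hash,merge,hash

Selinger DP (subsets sized 1..n):
  {B}: scan cost=100, card=100
  {A}: scan cost=250, card=250
  {D}: scan cost=80, card=80
  {C}: scan cost=400, card=400
  {E}: scan cost=40, card=40
  {AB}: card=12500; try (B,hash)→1900, (A,merge)→3150, (B,merge)→3300, (A,hash)→4200, (A,nl_idx)→13400, (B,nl_idx)→14500 …(+2); best=1900 via (B,hash)
  {BD}: card=80; try (B,nl_idx)→720, (D,hash)→1320, (B,merge)→1520, (D,merge)→1540, (B,hash)→1560, (B,nl)→8080 …(+1); best=720 via (B,nl_idx)
  {BC}: card=2000; try (B,hash)→2200, (C,merge)→4900, (B,merge)→5200, (B,nl_idx)→5200, (C,hash)→7400, (C,nl)→40100 …(+1); best=2200 via (B,hash)
  {BE}: card=160; try (B,nl_idx)→480, (E,hash)→680, (B,merge)→1120, (E,merge)→1180, (B,hash)→1480, (B,nl)→4040 …(+1); best=480 via (B,nl_idx)
  {ABD}: card=10000; try (A,merge)→3610, (A,hash)→4800, (A,nl_idx)→11360, (D,hash)→15520, (A,nl)→20720, (D,merge)→190040 …(+1); best=3610 via (A,merge)
  {ABC}: card=250000; try (A,hash)→8200, (C,hash)→21600, (A,merge)→28450, (C,merge)→193400, (A,nl_idx)→268200, (A,nl)→502200 …(+1); best=8200 via (A,hash)
  {ABE}: card=20000; try (A,merge)→4170, (A,hash)→4640, (E,hash)→14880, (A,nl_idx)→21760, (A,nl)→40480, (E,merge)→189680 …(+1); best=4170 via (A,merge)
  {BCD}: card=1600; try (D,hash)→5320, (C,merge)→5360, (C,hash)→8000, (D,merge)→26840, (C,nl)→32720, (D,nl)→162200; best=5320 via (D,hash)
  {BDE}: card=128; try (E,hash)→1280, (E,merge)→1640, (D,hash)→1760, (D,merge)→2560, (E,nl)→3920, (D,nl)→13280; best=1280 via (E,hash)
  {BCE}: card=3200; try (E,hash)→4680, (C,merge)→5920, (C,hash)→7840, (E,merge)→26480, (C,nl)→64480, (E,nl)→82200; best=4680 via (E,hash)
  {ABCD}: card=200000; try (A,hash)→10920, (C,hash)→20810, (A,merge)→26770, (C,merge)→157610, (A,nl_idx)→218120, (D,hash)→259320 …(+4); best=10920 via (A,hash)
  {ABDE}: card=16000; try (A,merge)→4554, (A,hash)→5408, (E,hash)→14090, (A,nl_idx)→18304, (D,hash)→25290, (A,nl)→33280 …(+4); best=4554 via (A,merge)
  {ABCE}: card=400000; try (A,hash)→11880, (C,hash)→31370, (A,merge)→48530, (E,hash)→258680, (C,merge)→328170, (A,nl_idx)→430280 …(+4); best=11880 via (A,hash)
  {BCDE}: card=2560; try (C,merge)→6304, (E,hash)→7400, (C,hash)→8608, (D,hash)→9000, (E,merge)→24800, (D,merge)→46920 …(+3); best=6304 via (C,merge)
  {ABCDE}: card=320000; try (A,hash)→12864, (C,hash)→27754, (A,merge)→41834, (E,hash)→211400, (C,merge)→248554, (A,nl_idx)→346784 …(+7); best=12864 via (A,hash)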